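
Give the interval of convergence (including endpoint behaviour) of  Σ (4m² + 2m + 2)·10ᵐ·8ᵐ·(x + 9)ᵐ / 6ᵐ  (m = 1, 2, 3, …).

The ratio of consecutive coefficients is [(4(m+1)² + 2(m+1) + 2)/(4m² + 2m + 2)] · 10·8/6 → 40/3.
Convergence for |x + 9| · 40/3 < 1, i.e. |x + 9| < 3/40. So R = 3/40.
When x = -357/40, the m-th term does not approach 0; divergence by the term test.
When x = -363/40, the terms do not tend to 0, so the series diverges.

(-363/40, -357/40)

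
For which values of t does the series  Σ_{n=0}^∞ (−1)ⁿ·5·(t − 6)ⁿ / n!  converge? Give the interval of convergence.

(−∞, ∞)

Ratio test: |a_{n+1}/a_n| = 5/5 · 1/(n+1) → 0 as n → ∞.
The ratio tends to 0 regardless of t, hence R = ∞.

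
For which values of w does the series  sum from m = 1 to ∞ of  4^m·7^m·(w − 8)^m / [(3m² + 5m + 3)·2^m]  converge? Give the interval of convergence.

Ratio test: |a_{m+1}/a_m| = [(3m² + 5m + 3)/(3(m+1)² + 5(m+1) + 3)] · 4·7/2 → 14 as m → ∞.
Hence the series converges for |w − 8| < 1/(14) = 1/14, so the radius of convergence is 1/14.
At w = 113/14: the terms are on the order of 1/m², so the series converges absolutely by comparison with the p-series (p = 2 > 1).
Endpoint w = 111/14: absolute convergence follows by limit comparison with Σ 1/m².

[111/14, 113/14]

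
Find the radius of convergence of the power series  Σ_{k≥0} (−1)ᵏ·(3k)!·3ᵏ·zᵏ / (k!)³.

R = 1/81

By the ratio test, |a_{k+1}/a_k| = (3k+1)·(3k+2)·(3k+3)/(k+1)³ · 3 → 81.
Thus R = 1/(81) = 1/81.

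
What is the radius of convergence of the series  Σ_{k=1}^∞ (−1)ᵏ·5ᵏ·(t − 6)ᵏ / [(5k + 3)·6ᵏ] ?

R = 6/5

Ratio test: |a_{k+1}/a_k| = [(5k + 3)/(5(k+1) + 3)] · 5/6 → 5/6 as k → ∞.
Convergence for |t − 6| · 5/6 < 1, i.e. |t − 6| < 6/5. So R = 6/5.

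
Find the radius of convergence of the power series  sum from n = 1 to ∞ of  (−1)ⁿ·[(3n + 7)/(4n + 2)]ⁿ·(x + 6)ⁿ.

By the Cauchy root test, |a_n|^(1/n) = (3n + 7)/(4n + 2) → 3/4.
Hence the series converges for |x + 6| < 1/(3/4) = 4/3, so the radius of convergence is 4/3.

R = 4/3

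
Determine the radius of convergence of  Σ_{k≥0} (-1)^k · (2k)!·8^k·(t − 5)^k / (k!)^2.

The ratio of consecutive coefficients is (2k+1)·(2k+2)/(k+1)² · 8 → 32.
The series converges when 32 · |t − 5| < 1, giving R = 1/32.

R = 1/32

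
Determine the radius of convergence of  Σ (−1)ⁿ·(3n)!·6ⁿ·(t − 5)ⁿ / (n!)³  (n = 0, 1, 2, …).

Apply the ratio test: |a_{n+1}| / |a_n| = (3n+1)·(3n+2)·(3n+3)/(n+1)³ · 6, which tends to 162 as n → ∞.
The series converges when 162 · |t − 5| < 1, giving R = 1/162.

R = 1/162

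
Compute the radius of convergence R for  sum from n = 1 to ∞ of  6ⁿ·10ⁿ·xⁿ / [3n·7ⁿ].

R = 7/60

Apply the ratio test: |a_{n+1}| / |a_n| = [3n/3(n+1)] · 6·10/7, which tends to 60/7 as n → ∞.
Thus R = 1/(60/7) = 7/60.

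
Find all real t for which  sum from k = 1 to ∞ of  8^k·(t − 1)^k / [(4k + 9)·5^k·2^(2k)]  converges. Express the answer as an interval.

[-3/2, 7/2)

The ratio of consecutive coefficients is [(4k + 9)/(4(k+1) + 9)] · 8/(5·4) → 2/5.
The series converges when 2/5 · |t − 1| < 1, giving R = 5/2.
Check t = 7/2: the terms behave like c/k; limit comparison with the harmonic series gives divergence.
Endpoint t = -3/2: convergence follows from the alternating series test (terms decrease monotonically to 0).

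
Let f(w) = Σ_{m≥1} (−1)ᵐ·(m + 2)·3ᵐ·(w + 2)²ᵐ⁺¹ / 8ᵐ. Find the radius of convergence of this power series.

R = 2√6/3

By the ratio test, |a_{m+1}/a_m| = [((m+1) + 2)/(m + 2)] · 3/8 → 3/8.
Since the exponent of (w + 2) increases by 2 each term, convergence requires |w + 2|² < 8/3, hence R = 2√6/3.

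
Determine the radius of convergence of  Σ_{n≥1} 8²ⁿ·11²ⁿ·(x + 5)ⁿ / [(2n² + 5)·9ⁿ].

R = 9/7744

Apply the ratio test: |a_{n+1}| / |a_n| = [(2n² + 5)/(2(n+1)² + 5)] · 64·121/9, which tends to 7744/9 as n → ∞.
Convergence for |x + 5| · 7744/9 < 1, i.e. |x + 5| < 9/7744. So R = 9/7744.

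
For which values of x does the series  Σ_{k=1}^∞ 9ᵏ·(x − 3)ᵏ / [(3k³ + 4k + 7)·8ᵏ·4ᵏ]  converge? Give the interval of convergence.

Apply the ratio test: |a_{k+1}| / |a_k| = [(3k³ + 4k + 7)/(3(k+1)³ + 4(k+1) + 7)] · 9/(8·4), which tends to 9/32 as k → ∞.
The series converges when 9/32 · |x − 3| < 1, giving R = 32/9.
Check x = 59/9: the terms are on the order of 1/k³, so the series converges absolutely by comparison with the p-series (p = 3 > 1).
When x = -5/9, the terms are on the order of 1/k³, so the series converges absolutely by comparison with the p-series (p = 3 > 1).

[-5/9, 59/9]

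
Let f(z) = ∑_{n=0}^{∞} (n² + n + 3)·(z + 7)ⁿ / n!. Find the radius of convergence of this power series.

R = ∞

Ratio test: |a_{n+1}/a_n| = ((n+1)² + (n+1) + 3)/(n² + n + 3) · 1/(n+1) → 0 as n → ∞.
The ratio tends to 0 regardless of z, hence R = ∞.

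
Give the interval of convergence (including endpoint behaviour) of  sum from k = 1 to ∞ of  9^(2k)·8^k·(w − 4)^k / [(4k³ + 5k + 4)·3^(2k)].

Apply the ratio test: |a_{k+1}| / |a_k| = [(4k³ + 5k + 4)/(4(k+1)³ + 5(k+1) + 4)] · 81·8/9, which tends to 72 as k → ∞.
Convergence for |w − 4| · 72 < 1, i.e. |w − 4| < 1/72. So R = 1/72.
Endpoint w = 289/72: the series is dominated by a constant times Σ 1/k³, which converges (p = 3 > 1).
At w = 287/72: absolute convergence follows by limit comparison with Σ 1/k³.

[287/72, 289/72]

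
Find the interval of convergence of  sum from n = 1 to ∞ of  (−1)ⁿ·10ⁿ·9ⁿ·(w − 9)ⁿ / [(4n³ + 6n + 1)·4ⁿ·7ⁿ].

[391/45, 419/45]

The ratio of consecutive coefficients is [(4n³ + 6n + 1)/(4(n+1)³ + 6(n+1) + 1)] · 10·9/(4·7) → 45/14.
The series converges when 45/14 · |w − 9| < 1, giving R = 14/45.
At w = 419/45: the terms are on the order of 1/n³, so the series converges absolutely by comparison with the p-series (p = 3 > 1).
At w = 391/45: the terms are on the order of 1/n³, so the series converges absolutely by comparison with the p-series (p = 3 > 1).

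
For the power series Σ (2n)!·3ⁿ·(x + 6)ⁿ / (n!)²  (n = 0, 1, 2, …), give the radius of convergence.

By the ratio test, |a_{n+1}/a_n| = (2n+1)·(2n+2)/(n+1)² · 3 → 12.
The series converges when 12 · |x + 6| < 1, giving R = 1/12.

R = 1/12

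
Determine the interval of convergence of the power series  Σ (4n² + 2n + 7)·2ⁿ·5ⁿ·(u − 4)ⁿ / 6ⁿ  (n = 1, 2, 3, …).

(17/5, 23/5)

The ratio of consecutive coefficients is [(4(n+1)² + 2(n+1) + 7)/(4n² + 2n + 7)] · 2·5/6 → 5/3.
Hence the series converges for |u − 4| < 1/(5/3) = 3/5, so the radius of convergence is 3/5.
Check u = 23/5: the terms have absolute value of order n², which does not tend to 0, so the series diverges by the divergence test.
When u = 17/5, the terms have absolute value of order n², which does not tend to 0, so the series diverges by the divergence test.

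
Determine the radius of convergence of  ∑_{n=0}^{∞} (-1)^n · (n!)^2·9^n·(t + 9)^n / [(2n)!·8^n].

R = 32/9

Ratio test: |a_{n+1}/a_n| = (n+1)²/[(2n+1)·(2n+2)] · 9/8 → 9/32 as n → ∞.
The series converges when 9/32 · |t + 9| < 1, giving R = 32/9.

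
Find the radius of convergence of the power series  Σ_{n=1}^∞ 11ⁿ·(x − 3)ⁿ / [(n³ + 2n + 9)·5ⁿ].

R = 5/11

The ratio of consecutive coefficients is [(n³ + 2n + 9)/((n+1)³ + 2(n+1) + 9)] · 11/5 → 11/5.
Thus R = 1/(11/5) = 5/11.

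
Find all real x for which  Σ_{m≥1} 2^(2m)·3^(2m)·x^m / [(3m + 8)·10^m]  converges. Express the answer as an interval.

[-5/18, 5/18)

By the ratio test, |a_{m+1}/a_m| = [(3m + 8)/(3(m+1) + 8)] · 4·9/10 → 18/5.
Hence the series converges for |x| < 1/(18/5) = 5/18, so the radius of convergence is 5/18.
Endpoint x = 5/18: comparison with the harmonic series Σ 1/m shows the series diverges.
Endpoint x = -5/18: the terms alternate in sign and decrease monotonically to 0 in absolute value (size ~ c/m), so the alternating series test gives convergence.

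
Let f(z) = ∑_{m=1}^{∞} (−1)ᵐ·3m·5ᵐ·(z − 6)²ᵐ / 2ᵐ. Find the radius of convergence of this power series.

R = √10/5

The ratio of consecutive coefficients is [3(m+1)/3m] · 5/2 → 5/2.
Writing y = (z − 6)², the series in y has radius 2/5, so |z − 6| < √(2/5) and R = √10/5.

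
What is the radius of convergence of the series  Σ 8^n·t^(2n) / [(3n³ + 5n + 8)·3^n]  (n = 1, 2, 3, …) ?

Apply the ratio test: |a_{n+1}| / |a_n| = [(3n³ + 5n + 8)/(3(n+1)³ + 5(n+1) + 8)] · 8/3, which tends to 8/3 as n → ∞.
Writing y = t², the series in y has radius 3/8, so |t| < √(3/8) and R = √6/4.

R = √6/4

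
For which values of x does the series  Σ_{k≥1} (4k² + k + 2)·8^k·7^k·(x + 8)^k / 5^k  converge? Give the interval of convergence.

Ratio test: |a_{k+1}/a_k| = [(4(k+1)² + (k+1) + 2)/(4k² + k + 2)] · 8·7/5 → 56/5 as k → ∞.
The series converges when 56/5 · |x + 8| < 1, giving R = 5/56.
At x = -443/56: the terms do not tend to 0, so the series diverges.
At x = -453/56: the terms do not tend to 0, so the series diverges.

(-453/56, -443/56)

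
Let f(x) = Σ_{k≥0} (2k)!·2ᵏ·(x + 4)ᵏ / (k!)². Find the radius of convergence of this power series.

R = 1/8

Apply the ratio test: |a_{k+1}| / |a_k| = (2k+1)·(2k+2)/(k+1)² · 2, which tends to 8 as k → ∞.
Convergence for |x + 4| · 8 < 1, i.e. |x + 4| < 1/8. So R = 1/8.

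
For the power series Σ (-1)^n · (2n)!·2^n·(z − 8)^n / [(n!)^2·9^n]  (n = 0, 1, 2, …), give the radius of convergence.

R = 9/8

The ratio of consecutive coefficients is (2n+1)·(2n+2)/(n+1)² · 2/9 → 8/9.
Convergence for |z − 8| · 8/9 < 1, i.e. |z − 8| < 9/8. So R = 9/8.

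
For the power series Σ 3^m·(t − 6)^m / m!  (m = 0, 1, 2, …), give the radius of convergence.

R = ∞

Apply the ratio test: |a_{m+1}| / |a_m| = 3 · 1/(m+1), which tends to 0 as m → ∞.
The limit is 0, so the series converges for all t; R = ∞.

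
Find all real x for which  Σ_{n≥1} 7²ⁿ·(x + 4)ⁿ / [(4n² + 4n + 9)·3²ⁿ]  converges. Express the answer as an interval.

[-205/49, -187/49]

Ratio test: |a_{n+1}/a_n| = [(4n² + 4n + 9)/(4(n+1)² + 4(n+1) + 9)] · 49/9 → 49/9 as n → ∞.
Convergence for |x + 4| · 49/9 < 1, i.e. |x + 4| < 9/49. So R = 9/49.
When x = -187/49, the terms are on the order of 1/n², so the series converges absolutely by comparison with the p-series (p = 2 > 1).
Endpoint x = -205/49: the series is dominated by a constant times Σ 1/n², which converges (p = 2 > 1).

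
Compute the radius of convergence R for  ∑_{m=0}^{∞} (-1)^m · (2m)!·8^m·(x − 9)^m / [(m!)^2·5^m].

R = 5/32

By the ratio test, |a_{m+1}/a_m| = (2m+1)·(2m+2)/(m+1)² · 8/5 → 32/5.
Thus R = 1/(32/5) = 5/32.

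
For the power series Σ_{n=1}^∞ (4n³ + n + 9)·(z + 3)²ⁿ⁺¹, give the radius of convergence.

R = 1

By the ratio test, |a_{n+1}/a_n| = (4(n+1)³ + (n+1) + 9)/(4n³ + n + 9) → 1.
Since the exponent of (z + 3) increases by 2 each term, convergence requires |z + 3|² < 1, hence R = 1.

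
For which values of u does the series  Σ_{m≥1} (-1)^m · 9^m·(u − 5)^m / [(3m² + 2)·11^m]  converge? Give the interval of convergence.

The ratio of consecutive coefficients is [(3m² + 2)/(3(m+1)² + 2)] · 9/11 → 9/11.
Convergence for |u − 5| · 9/11 < 1, i.e. |u − 5| < 11/9. So R = 11/9.
Endpoint u = 56/9: absolute convergence follows by limit comparison with Σ 1/m².
When u = 34/9, the terms are on the order of 1/m², so the series converges absolutely by comparison with the p-series (p = 2 > 1).

[34/9, 56/9]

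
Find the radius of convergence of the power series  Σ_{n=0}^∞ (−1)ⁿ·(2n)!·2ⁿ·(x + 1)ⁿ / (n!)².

The ratio of consecutive coefficients is (2n+1)·(2n+2)/(n+1)² · 2 → 8.
Thus R = 1/(8) = 1/8.

R = 1/8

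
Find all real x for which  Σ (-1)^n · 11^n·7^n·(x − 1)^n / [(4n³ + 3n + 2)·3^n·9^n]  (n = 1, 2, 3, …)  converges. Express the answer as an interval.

[50/77, 104/77]

Apply the ratio test: |a_{n+1}| / |a_n| = [(4n³ + 3n + 2)/(4(n+1)³ + 3(n+1) + 2)] · 11·7/(3·9), which tends to 77/27 as n → ∞.
Hence the series converges for |x − 1| < 1/(77/27) = 27/77, so the radius of convergence is 27/77.
At x = 104/77: the terms are on the order of 1/n³, so the series converges absolutely by comparison with the p-series (p = 3 > 1).
When x = 50/77, the series is dominated by a constant times Σ 1/n³, which converges (p = 3 > 1).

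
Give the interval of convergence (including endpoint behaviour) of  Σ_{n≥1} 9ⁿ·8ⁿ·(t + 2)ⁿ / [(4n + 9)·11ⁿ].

[-155/72, -133/72)

Apply the ratio test: |a_{n+1}| / |a_n| = [(4n + 9)/(4(n+1) + 9)] · 9·8/11, which tends to 72/11 as n → ∞.
Thus R = 1/(72/11) = 11/72.
At t = -133/72: comparison with the harmonic series Σ 1/n shows the series diverges.
Check t = -155/72: an alternating series whose terms decrease to 0 in absolute value, so it converges by the Leibniz criterion.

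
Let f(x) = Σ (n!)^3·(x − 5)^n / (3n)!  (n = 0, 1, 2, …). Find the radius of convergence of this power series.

Apply the ratio test: |a_{n+1}| / |a_n| = (n+1)³/[(3n+1)·(3n+2)·(3n+3)], which tends to 1/27 as n → ∞.
Thus R = 1/(1/27) = 27.

R = 27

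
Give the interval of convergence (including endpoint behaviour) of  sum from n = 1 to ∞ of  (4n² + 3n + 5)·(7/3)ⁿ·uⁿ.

Ratio test: |a_{n+1}/a_n| = [(4(n+1)² + 3(n+1) + 5)/(4n² + 3n + 5)] · 7/3 → 7/3 as n → ∞.
Convergence for |u| · 7/3 < 1, i.e. |u| < 3/7. So R = 3/7.
Endpoint u = 3/7: the terms have absolute value of order n², which does not tend to 0, so the series diverges by the divergence test.
Check u = -3/7: the n-th term does not approach 0; divergence by the term test.

(-3/7, 3/7)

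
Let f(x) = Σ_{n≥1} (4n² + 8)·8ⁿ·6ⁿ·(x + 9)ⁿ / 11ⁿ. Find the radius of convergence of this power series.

R = 11/48

Apply the ratio test: |a_{n+1}| / |a_n| = [(4(n+1)² + 8)/(4n² + 8)] · 8·6/11, which tends to 48/11 as n → ∞.
Thus R = 1/(48/11) = 11/48.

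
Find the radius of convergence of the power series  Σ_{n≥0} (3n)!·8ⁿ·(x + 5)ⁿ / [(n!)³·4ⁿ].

R = 1/54

By the ratio test, |a_{n+1}/a_n| = (3n+1)·(3n+2)·(3n+3)/(n+1)³ · 8/4 → 54.
The series converges when 54 · |x + 5| < 1, giving R = 1/54.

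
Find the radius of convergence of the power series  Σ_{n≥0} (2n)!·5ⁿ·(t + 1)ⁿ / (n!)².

R = 1/20

Apply the ratio test: |a_{n+1}| / |a_n| = (2n+1)·(2n+2)/(n+1)² · 5, which tends to 20 as n → ∞.
Hence the series converges for |t + 1| < 1/(20) = 1/20, so the radius of convergence is 1/20.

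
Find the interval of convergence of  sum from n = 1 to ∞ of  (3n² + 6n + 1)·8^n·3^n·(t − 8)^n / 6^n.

(31/4, 33/4)

Apply the ratio test: |a_{n+1}| / |a_n| = [(3(n+1)² + 6(n+1) + 1)/(3n² + 6n + 1)] · 8·3/6, which tends to 4 as n → ∞.
Convergence for |t − 8| · 4 < 1, i.e. |t − 8| < 1/4. So R = 1/4.
Check t = 33/4: the n-th term does not approach 0; divergence by the term test.
At t = 31/4: the terms have absolute value of order n², which does not tend to 0, so the series diverges by the divergence test.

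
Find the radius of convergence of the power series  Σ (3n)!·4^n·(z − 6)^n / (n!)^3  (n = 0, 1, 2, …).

Apply the ratio test: |a_{n+1}| / |a_n| = (3n+1)·(3n+2)·(3n+3)/(n+1)³ · 4, which tends to 108 as n → ∞.
The series converges when 108 · |z − 6| < 1, giving R = 1/108.

R = 1/108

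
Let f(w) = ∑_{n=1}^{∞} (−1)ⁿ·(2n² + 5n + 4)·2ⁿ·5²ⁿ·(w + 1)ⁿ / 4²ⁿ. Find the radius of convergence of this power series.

R = 8/25

Ratio test: |a_{n+1}/a_n| = [(2(n+1)² + 5(n+1) + 4)/(2n² + 5n + 4)] · 2·25/16 → 25/8 as n → ∞.
The series converges when 25/8 · |w + 1| < 1, giving R = 8/25.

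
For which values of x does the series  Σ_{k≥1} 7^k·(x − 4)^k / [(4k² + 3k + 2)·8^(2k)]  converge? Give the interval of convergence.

[-36/7, 92/7]

Apply the ratio test: |a_{k+1}| / |a_k| = [(4k² + 3k + 2)/(4(k+1)² + 3(k+1) + 2)] · 7/64, which tends to 7/64 as k → ∞.
The series converges when 7/64 · |x − 4| < 1, giving R = 64/7.
Check x = 92/7: the series is dominated by a constant times Σ 1/k², which converges (p = 2 > 1).
At x = -36/7: the terms are on the order of 1/k², so the series converges absolutely by comparison with the p-series (p = 2 > 1).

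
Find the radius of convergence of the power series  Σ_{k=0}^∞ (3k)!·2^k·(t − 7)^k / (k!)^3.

R = 1/54

The ratio of consecutive coefficients is (3k+1)·(3k+2)·(3k+3)/(k+1)³ · 2 → 54.
Thus R = 1/(54) = 1/54.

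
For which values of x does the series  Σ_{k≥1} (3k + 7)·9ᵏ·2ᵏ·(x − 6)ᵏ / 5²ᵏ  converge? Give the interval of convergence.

By the ratio test, |a_{k+1}/a_k| = [(3(k+1) + 7)/(3k + 7)] · 9·2/25 → 18/25.
Hence the series converges for |x − 6| < 1/(18/25) = 25/18, so the radius of convergence is 25/18.
Endpoint x = 133/18: the terms do not tend to 0, so the series diverges.
Check x = 83/18: the terms do not tend to 0, so the series diverges.

(83/18, 133/18)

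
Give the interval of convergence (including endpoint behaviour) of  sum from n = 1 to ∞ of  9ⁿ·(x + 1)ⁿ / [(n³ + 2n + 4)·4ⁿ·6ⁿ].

[-11/3, 5/3]

Apply the ratio test: |a_{n+1}| / |a_n| = [(n³ + 2n + 4)/((n+1)³ + 2(n+1) + 4)] · 9/(4·6), which tends to 3/8 as n → ∞.
Hence the series converges for |x + 1| < 1/(3/8) = 8/3, so the radius of convergence is 8/3.
Check x = 5/3: the terms are on the order of 1/n³, so the series converges absolutely by comparison with the p-series (p = 3 > 1).
Endpoint x = -11/3: the series is dominated by a constant times Σ 1/n³, which converges (p = 3 > 1).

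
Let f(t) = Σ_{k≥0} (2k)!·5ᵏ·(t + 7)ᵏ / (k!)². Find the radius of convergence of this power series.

R = 1/20

Apply the ratio test: |a_{k+1}| / |a_k| = (2k+1)·(2k+2)/(k+1)² · 5, which tends to 20 as k → ∞.
Thus R = 1/(20) = 1/20.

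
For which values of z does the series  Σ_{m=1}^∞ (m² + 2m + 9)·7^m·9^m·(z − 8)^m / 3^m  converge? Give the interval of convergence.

(167/21, 169/21)

By the ratio test, |a_{m+1}/a_m| = [((m+1)² + 2(m+1) + 9)/(m² + 2m + 9)] · 7·9/3 → 21.
The series converges when 21 · |z − 8| < 1, giving R = 1/21.
Endpoint z = 169/21: the m-th term does not approach 0; divergence by the term test.
Endpoint z = 167/21: the m-th term does not approach 0; divergence by the term test.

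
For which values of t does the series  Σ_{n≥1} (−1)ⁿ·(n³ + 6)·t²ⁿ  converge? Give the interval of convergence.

(-1, 1)

By the ratio test, |a_{n+1}/a_n| = ((n+1)³ + 6)/(n³ + 6) → 1.
Since the exponent of t increases by 2 each term, convergence requires |t|² < 1, hence R = 1.
When t = 1, the terms have absolute value of order n³, which does not tend to 0, so the series diverges by the divergence test.
At t = -1: the terms do not tend to 0, so the series diverges.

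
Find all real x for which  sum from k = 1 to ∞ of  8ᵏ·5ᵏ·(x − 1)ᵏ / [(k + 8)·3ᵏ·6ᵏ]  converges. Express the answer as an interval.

By the ratio test, |a_{k+1}/a_k| = [(k + 8)/((k+1) + 8)] · 8·5/(3·6) → 20/9.
Convergence for |x − 1| · 20/9 < 1, i.e. |x − 1| < 9/20. So R = 9/20.
At x = 29/20: the terms behave like c/k; limit comparison with the harmonic series gives divergence.
Endpoint x = 11/20: an alternating series whose terms decrease to 0 in absolute value, so it converges by the Leibniz criterion.

[11/20, 29/20)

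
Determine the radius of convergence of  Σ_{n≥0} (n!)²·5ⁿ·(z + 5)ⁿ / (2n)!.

R = 4/5

By the ratio test, |a_{n+1}/a_n| = (n+1)²/[(2n+1)·(2n+2)] · 5 → 5/4.
Convergence for |z + 5| · 5/4 < 1, i.e. |z + 5| < 4/5. So R = 4/5.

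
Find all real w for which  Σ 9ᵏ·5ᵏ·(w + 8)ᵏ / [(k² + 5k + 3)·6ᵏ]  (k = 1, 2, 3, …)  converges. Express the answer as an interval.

Apply the ratio test: |a_{k+1}| / |a_k| = [(k² + 5k + 3)/((k+1)² + 5(k+1) + 3)] · 9·5/6, which tends to 15/2 as k → ∞.
Hence the series converges for |w + 8| < 1/(15/2) = 2/15, so the radius of convergence is 2/15.
Endpoint w = -118/15: absolute convergence follows by limit comparison with Σ 1/k².
Endpoint w = -122/15: the series is dominated by a constant times Σ 1/k², which converges (p = 2 > 1).

[-122/15, -118/15]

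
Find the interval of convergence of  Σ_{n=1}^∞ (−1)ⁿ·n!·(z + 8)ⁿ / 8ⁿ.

The ratio of consecutive coefficients is (n+1) · 1/8 → ∞.
Since the ratio → ∞, the series diverges for every z ≠ -8, and R = 0.

{-8}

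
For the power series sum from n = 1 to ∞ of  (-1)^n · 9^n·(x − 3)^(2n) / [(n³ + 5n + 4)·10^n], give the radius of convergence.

R = √10/3

Apply the ratio test: |a_{n+1}| / |a_n| = [(n³ + 5n + 4)/((n+1)³ + 5(n+1) + 4)] · 9/10, which tends to 9/10 as n → ∞.
Since the exponent of (x − 3) increases by 2 each term, convergence requires |x − 3|² < 10/9, hence R = √10/3.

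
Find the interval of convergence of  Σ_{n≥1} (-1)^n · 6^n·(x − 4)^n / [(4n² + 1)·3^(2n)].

[5/2, 11/2]

Ratio test: |a_{n+1}/a_n| = [(4n² + 1)/(4(n+1)² + 1)] · 6/9 → 2/3 as n → ∞.
The series converges when 2/3 · |x − 4| < 1, giving R = 3/2.
When x = 11/2, the terms are on the order of 1/n², so the series converges absolutely by comparison with the p-series (p = 2 > 1).
Check x = 5/2: absolute convergence follows by limit comparison with Σ 1/n².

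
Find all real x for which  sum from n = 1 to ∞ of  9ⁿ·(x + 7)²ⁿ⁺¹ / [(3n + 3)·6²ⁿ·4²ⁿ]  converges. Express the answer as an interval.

Apply the ratio test: |a_{n+1}| / |a_n| = [(3n + 3)/(3(n+1) + 3)] · 9/(36·16), which tends to 1/64 as n → ∞.
Successive powers of (x + 7) differ by 2, so the series converges when |x + 7|² · 1/64 < 1, i.e. |x + 7| < √(64) = 8. So R = 8.
Endpoint x = 1: the terms behave like c/n; limit comparison with the harmonic series gives divergence.
When x = -15, the terms are asymptotic to a nonzero constant times 1/n, so the series diverges by limit comparison with Σ 1/n.

(-15, 1)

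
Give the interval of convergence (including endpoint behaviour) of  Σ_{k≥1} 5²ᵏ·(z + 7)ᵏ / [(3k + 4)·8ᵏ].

Apply the ratio test: |a_{k+1}| / |a_k| = [(3k + 4)/(3(k+1) + 4)] · 25/8, which tends to 25/8 as k → ∞.
Convergence for |z + 7| · 25/8 < 1, i.e. |z + 7| < 8/25. So R = 8/25.
Check z = -167/25: the terms are asymptotic to a nonzero constant times 1/k, so the series diverges by limit comparison with Σ 1/k.
Endpoint z = -183/25: the terms alternate in sign and decrease monotonically to 0 in absolute value (size ~ c/k), so the alternating series test gives convergence.

[-183/25, -167/25)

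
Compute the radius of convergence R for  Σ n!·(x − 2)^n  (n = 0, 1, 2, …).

R = 0

The ratio of consecutive coefficients is (n+1) → ∞.
Since the ratio → ∞, the series diverges for every x ≠ 2, and R = 0.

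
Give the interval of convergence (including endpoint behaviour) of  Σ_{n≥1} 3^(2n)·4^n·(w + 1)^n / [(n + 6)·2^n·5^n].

[-23/18, -13/18)

Apply the ratio test: |a_{n+1}| / |a_n| = [(n + 6)/((n+1) + 6)] · 9·4/(2·5), which tends to 18/5 as n → ∞.
The series converges when 18/5 · |w + 1| < 1, giving R = 5/18.
At w = -13/18: comparison with the harmonic series Σ 1/n shows the series diverges.
At w = -23/18: an alternating series whose terms decrease to 0 in absolute value, so it converges by the Leibniz criterion.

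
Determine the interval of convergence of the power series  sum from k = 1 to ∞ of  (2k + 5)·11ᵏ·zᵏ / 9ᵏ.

Apply the ratio test: |a_{k+1}| / |a_k| = [(2(k+1) + 5)/(2k + 5)] · 11/9, which tends to 11/9 as k → ∞.
The series converges when 11/9 · |z| < 1, giving R = 9/11.
At z = 9/11: the terms have absolute value of order k, which does not tend to 0, so the series diverges by the divergence test.
At z = -9/11: the terms have absolute value of order k, which does not tend to 0, so the series diverges by the divergence test.

(-9/11, 9/11)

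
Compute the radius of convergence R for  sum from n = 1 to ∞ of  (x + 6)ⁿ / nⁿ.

R = ∞

By the Cauchy root test, |a_n|^(1/n) = 1/n → 0.
The limit is 0 for every x, so R = ∞.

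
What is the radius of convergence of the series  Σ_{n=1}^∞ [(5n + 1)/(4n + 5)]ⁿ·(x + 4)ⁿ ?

R = 4/5

Applying the root test, |a_n|^(1/n) = (5n + 1)/(4n + 5) → 5/4.
Convergence for |x + 4| · 5/4 < 1, i.e. |x + 4| < 4/5. So R = 4/5.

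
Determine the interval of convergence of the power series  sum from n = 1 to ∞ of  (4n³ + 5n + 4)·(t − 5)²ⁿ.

(4, 6)

Apply the ratio test: |a_{n+1}| / |a_n| = (4(n+1)³ + 5(n+1) + 4)/(4n³ + 5n + 4), which tends to 1 as n → ∞.
Successive powers of (t − 5) differ by 2, so the series converges when |t − 5|² · 1 < 1, i.e. |t − 5| < √(1) = 1. So R = 1.
Check t = 6: the n-th term does not approach 0; divergence by the term test.
When t = 4, the terms do not tend to 0, so the series diverges.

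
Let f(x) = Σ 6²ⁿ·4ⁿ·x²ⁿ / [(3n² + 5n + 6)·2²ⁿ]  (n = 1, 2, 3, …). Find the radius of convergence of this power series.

Ratio test: |a_{n+1}/a_n| = [(3n² + 5n + 6)/(3(n+1)² + 5(n+1) + 6)] · 36·4/4 → 36 as n → ∞.
Successive powers of x differ by 2, so the series converges when |x|² · 36 < 1, i.e. |x| < √(1/36) = 1/6. So R = 1/6.

R = 1/6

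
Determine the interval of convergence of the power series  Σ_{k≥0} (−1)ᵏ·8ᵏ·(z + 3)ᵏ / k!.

(−∞, ∞)

Apply the ratio test: |a_{k+1}| / |a_k| = 8 · 1/(k+1), which tends to 0 as k → ∞.
The ratio tends to 0 regardless of z, hence R = ∞.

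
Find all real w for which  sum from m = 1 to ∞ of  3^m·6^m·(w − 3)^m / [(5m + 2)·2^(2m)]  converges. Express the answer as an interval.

Ratio test: |a_{m+1}/a_m| = [(5m + 2)/(5(m+1) + 2)] · 3·6/4 → 9/2 as m → ∞.
Hence the series converges for |w − 3| < 1/(9/2) = 2/9, so the radius of convergence is 2/9.
At w = 29/9: the terms are asymptotic to a nonzero constant times 1/m, so the series diverges by limit comparison with Σ 1/m.
Endpoint w = 25/9: an alternating series whose terms decrease to 0 in absolute value, so it converges by the Leibniz criterion.

[25/9, 29/9)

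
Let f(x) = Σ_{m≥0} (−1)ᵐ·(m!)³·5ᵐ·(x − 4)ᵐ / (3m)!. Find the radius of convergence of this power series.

R = 27/5

By the ratio test, |a_{m+1}/a_m| = (m+1)³/[(3m+1)·(3m+2)·(3m+3)] · 5 → 5/27.
Hence the series converges for |x − 4| < 1/(5/27) = 27/5, so the radius of convergence is 27/5.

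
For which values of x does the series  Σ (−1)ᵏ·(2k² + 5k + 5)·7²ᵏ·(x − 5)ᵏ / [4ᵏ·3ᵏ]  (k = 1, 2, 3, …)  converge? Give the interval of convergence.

By the ratio test, |a_{k+1}/a_k| = [(2(k+1)² + 5(k+1) + 5)/(2k² + 5k + 5)] · 49/(4·3) → 49/12.
The series converges when 49/12 · |x − 5| < 1, giving R = 12/49.
When x = 257/49, the terms have absolute value of order k², which does not tend to 0, so the series diverges by the divergence test.
At x = 233/49: the k-th term does not approach 0; divergence by the term test.

(233/49, 257/49)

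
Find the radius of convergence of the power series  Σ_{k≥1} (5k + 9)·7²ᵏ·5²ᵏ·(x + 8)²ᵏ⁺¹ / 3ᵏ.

The ratio of consecutive coefficients is [(5(k+1) + 9)/(5k + 9)] · 49·25/3 → 1225/3.
Since the exponent of (x + 8) increases by 2 each term, convergence requires |x + 8|² < 3/1225, hence R = √3/35.

R = √3/35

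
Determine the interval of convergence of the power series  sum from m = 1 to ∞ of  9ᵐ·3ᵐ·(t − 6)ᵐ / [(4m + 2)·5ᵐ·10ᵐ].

Apply the ratio test: |a_{m+1}| / |a_m| = [(4m + 2)/(4(m+1) + 2)] · 9·3/(5·10), which tends to 27/50 as m → ∞.
Hence the series converges for |t − 6| < 1/(27/50) = 50/27, so the radius of convergence is 50/27.
Endpoint t = 212/27: the terms are asymptotic to a nonzero constant times 1/m, so the series diverges by limit comparison with Σ 1/m.
Check t = 112/27: an alternating series whose terms decrease to 0 in absolute value, so it converges by the Leibniz criterion.

[112/27, 212/27)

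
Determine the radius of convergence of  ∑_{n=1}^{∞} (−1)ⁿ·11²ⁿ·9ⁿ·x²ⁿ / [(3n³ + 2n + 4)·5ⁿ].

R = √5/33

The ratio of consecutive coefficients is [(3n³ + 2n + 4)/(3(n+1)³ + 2(n+1) + 4)] · 121·9/5 → 1089/5.
Writing y = x², the series in y has radius 5/1089, so |x| < √(5/1089) and R = √5/33.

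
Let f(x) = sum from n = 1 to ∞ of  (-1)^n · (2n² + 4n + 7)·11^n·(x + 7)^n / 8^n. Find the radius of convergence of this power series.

R = 8/11

Ratio test: |a_{n+1}/a_n| = [(2(n+1)² + 4(n+1) + 7)/(2n² + 4n + 7)] · 11/8 → 11/8 as n → ∞.
The series converges when 11/8 · |x + 7| < 1, giving R = 8/11.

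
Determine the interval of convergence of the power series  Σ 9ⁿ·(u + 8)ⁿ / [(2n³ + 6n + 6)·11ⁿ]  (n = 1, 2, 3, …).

Apply the ratio test: |a_{n+1}| / |a_n| = [(2n³ + 6n + 6)/(2(n+1)³ + 6(n+1) + 6)] · 9/11, which tends to 9/11 as n → ∞.
The series converges when 9/11 · |u + 8| < 1, giving R = 11/9.
Check u = -61/9: the series is dominated by a constant times Σ 1/n³, which converges (p = 3 > 1).
Endpoint u = -83/9: the series is dominated by a constant times Σ 1/n³, which converges (p = 3 > 1).

[-83/9, -61/9]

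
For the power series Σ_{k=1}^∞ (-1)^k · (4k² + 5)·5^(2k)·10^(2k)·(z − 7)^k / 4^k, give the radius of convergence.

Apply the ratio test: |a_{k+1}| / |a_k| = [(4(k+1)² + 5)/(4k² + 5)] · 25·100/4, which tends to 625 as k → ∞.
Thus R = 1/(625) = 1/625.

R = 1/625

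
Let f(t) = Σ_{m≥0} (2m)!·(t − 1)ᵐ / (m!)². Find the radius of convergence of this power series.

The ratio of consecutive coefficients is (2m+1)·(2m+2)/(m+1)² → 4.
The series converges when 4 · |t − 1| < 1, giving R = 1/4.

R = 1/4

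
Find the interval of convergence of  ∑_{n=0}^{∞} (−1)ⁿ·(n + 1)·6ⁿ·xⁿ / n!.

(−∞, ∞)

By the ratio test, |a_{n+1}/a_n| = ((n+1) + 1)/(n + 1) · 6 · 1/(n+1) → 0.
The ratio tends to 0 regardless of x, hence R = ∞.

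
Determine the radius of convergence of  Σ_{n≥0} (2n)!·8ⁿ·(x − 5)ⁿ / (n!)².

R = 1/32

Apply the ratio test: |a_{n+1}| / |a_n| = (2n+1)·(2n+2)/(n+1)² · 8, which tends to 32 as n → ∞.
Convergence for |x − 5| · 32 < 1, i.e. |x − 5| < 1/32. So R = 1/32.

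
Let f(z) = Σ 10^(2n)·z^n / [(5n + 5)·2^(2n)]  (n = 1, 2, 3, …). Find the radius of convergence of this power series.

R = 1/25

Apply the ratio test: |a_{n+1}| / |a_n| = [(5n + 5)/(5(n+1) + 5)] · 100/4, which tends to 25 as n → ∞.
Convergence for |z| · 25 < 1, i.e. |z| < 1/25. So R = 1/25.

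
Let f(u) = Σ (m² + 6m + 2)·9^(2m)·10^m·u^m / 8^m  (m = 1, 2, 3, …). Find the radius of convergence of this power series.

Apply the ratio test: |a_{m+1}| / |a_m| = [((m+1)² + 6(m+1) + 2)/(m² + 6m + 2)] · 81·10/8, which tends to 405/4 as m → ∞.
Thus R = 1/(405/4) = 4/405.

R = 4/405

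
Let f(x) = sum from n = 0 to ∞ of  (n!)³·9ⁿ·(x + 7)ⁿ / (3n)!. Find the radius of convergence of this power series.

By the ratio test, |a_{n+1}/a_n| = (n+1)³/[(3n+1)·(3n+2)·(3n+3)] · 9 → 1/3.
Convergence for |x + 7| · 1/3 < 1, i.e. |x + 7| < 3. So R = 3.

R = 3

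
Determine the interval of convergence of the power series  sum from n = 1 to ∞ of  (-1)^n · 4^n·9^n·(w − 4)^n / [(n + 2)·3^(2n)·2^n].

(7/2, 9/2]

Apply the ratio test: |a_{n+1}| / |a_n| = [(n + 2)/((n+1) + 2)] · 4·9/(9·2), which tends to 2 as n → ∞.
The series converges when 2 · |w − 4| < 1, giving R = 1/2.
When w = 9/2, the terms alternate in sign and decrease monotonically to 0 in absolute value (size ~ c/n), so the alternating series test gives convergence.
At w = 7/2: comparison with the harmonic series Σ 1/n shows the series diverges.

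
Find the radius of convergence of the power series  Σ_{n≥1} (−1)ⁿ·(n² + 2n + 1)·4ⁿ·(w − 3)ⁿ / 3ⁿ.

Ratio test: |a_{n+1}/a_n| = [((n+1)² + 2(n+1) + 1)/(n² + 2n + 1)] · 4/3 → 4/3 as n → ∞.
Thus R = 1/(4/3) = 3/4.

R = 3/4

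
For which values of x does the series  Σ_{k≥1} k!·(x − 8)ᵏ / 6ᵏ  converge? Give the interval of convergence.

Apply the ratio test: |a_{k+1}| / |a_k| = (k+1) · 1/6, which tends to ∞ as k → ∞.
The ratio grows without bound, so the series diverges whenever (x − 8) ≠ 0; it converges only at x = 8. R = 0.

{8}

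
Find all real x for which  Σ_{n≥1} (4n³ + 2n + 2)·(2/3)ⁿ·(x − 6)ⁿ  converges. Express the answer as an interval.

Apply the ratio test: |a_{n+1}| / |a_n| = [(4(n+1)³ + 2(n+1) + 2)/(4n³ + 2n + 2)] · 2/3, which tends to 2/3 as n → ∞.
Convergence for |x − 6| · 2/3 < 1, i.e. |x − 6| < 3/2. So R = 3/2.
At x = 15/2: the terms have absolute value of order n³, which does not tend to 0, so the series diverges by the divergence test.
When x = 9/2, the n-th term does not approach 0; divergence by the term test.

(9/2, 15/2)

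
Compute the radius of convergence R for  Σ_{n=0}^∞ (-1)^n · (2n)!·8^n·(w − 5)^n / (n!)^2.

The ratio of consecutive coefficients is (2n+1)·(2n+2)/(n+1)² · 8 → 32.
Convergence for |w − 5| · 32 < 1, i.e. |w − 5| < 1/32. So R = 1/32.

R = 1/32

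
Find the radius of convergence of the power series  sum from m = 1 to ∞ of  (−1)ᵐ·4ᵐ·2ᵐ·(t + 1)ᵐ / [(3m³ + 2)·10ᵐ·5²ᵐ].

Ratio test: |a_{m+1}/a_m| = [(3m³ + 2)/(3(m+1)³ + 2)] · 4·2/(10·25) → 4/125 as m → ∞.
Hence the series converges for |t + 1| < 1/(4/125) = 125/4, so the radius of convergence is 125/4.

R = 125/4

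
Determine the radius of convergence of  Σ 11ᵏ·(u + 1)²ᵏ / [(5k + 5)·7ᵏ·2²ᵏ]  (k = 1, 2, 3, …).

R = 2√77/11

Apply the ratio test: |a_{k+1}| / |a_k| = [(5k + 5)/(5(k+1) + 5)] · 11/(7·4), which tends to 11/28 as k → ∞.
Successive powers of (u + 1) differ by 2, so the series converges when |u + 1|² · 11/28 < 1, i.e. |u + 1| < √(28/11). So R = 2√77/11.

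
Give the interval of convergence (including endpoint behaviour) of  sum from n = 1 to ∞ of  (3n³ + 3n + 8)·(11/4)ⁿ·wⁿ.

By the ratio test, |a_{n+1}/a_n| = [(3(n+1)³ + 3(n+1) + 8)/(3n³ + 3n + 8)] · 11/4 → 11/4.
Hence the series converges for |w| < 1/(11/4) = 4/11, so the radius of convergence is 4/11.
Endpoint w = 4/11: the terms have absolute value of order n³, which does not tend to 0, so the series diverges by the divergence test.
Check w = -4/11: the terms do not tend to 0, so the series diverges.

(-4/11, 4/11)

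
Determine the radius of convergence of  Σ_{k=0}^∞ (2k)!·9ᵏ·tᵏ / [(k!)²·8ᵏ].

The ratio of consecutive coefficients is (2k+1)·(2k+2)/(k+1)² · 9/8 → 9/2.
Convergence for |t| · 9/2 < 1, i.e. |t| < 2/9. So R = 2/9.

R = 2/9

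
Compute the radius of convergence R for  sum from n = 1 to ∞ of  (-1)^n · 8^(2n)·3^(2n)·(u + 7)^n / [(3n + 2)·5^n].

The ratio of consecutive coefficients is [(3n + 2)/(3(n+1) + 2)] · 64·9/5 → 576/5.
Thus R = 1/(576/5) = 5/576.

R = 5/576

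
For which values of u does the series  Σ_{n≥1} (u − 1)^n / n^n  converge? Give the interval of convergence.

(−∞, ∞)

Applying the root test, |a_n|^(1/n) = 1/n → 0.
Since the n-th root of |a_n| tends to 0, the series converges for all real u; R = ∞.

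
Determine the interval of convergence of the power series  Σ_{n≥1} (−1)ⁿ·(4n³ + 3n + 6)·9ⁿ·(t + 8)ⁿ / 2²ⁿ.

Apply the ratio test: |a_{n+1}| / |a_n| = [(4(n+1)³ + 3(n+1) + 6)/(4n³ + 3n + 6)] · 9/4, which tends to 9/4 as n → ∞.
Hence the series converges for |t + 8| < 1/(9/4) = 4/9, so the radius of convergence is 4/9.
Endpoint t = -68/9: the terms do not tend to 0, so the series diverges.
Endpoint t = -76/9: the terms do not tend to 0, so the series diverges.

(-76/9, -68/9)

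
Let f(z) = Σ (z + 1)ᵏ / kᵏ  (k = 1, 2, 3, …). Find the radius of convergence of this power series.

By the Cauchy root test, |a_k|^(1/k) = 1/k → 0.
The limit is 0 for every z, so R = ∞.

R = ∞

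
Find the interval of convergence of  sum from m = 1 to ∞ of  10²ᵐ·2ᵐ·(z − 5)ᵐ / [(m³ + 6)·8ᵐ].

[124/25, 126/25]

The ratio of consecutive coefficients is [(m³ + 6)/((m+1)³ + 6)] · 100·2/8 → 25.
Hence the series converges for |z − 5| < 1/(25) = 1/25, so the radius of convergence is 1/25.
At z = 126/25: the terms are on the order of 1/m³, so the series converges absolutely by comparison with the p-series (p = 3 > 1).
When z = 124/25, the terms are on the order of 1/m³, so the series converges absolutely by comparison with the p-series (p = 3 > 1).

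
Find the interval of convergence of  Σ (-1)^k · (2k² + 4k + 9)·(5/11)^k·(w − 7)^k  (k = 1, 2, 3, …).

(24/5, 46/5)

By the ratio test, |a_{k+1}/a_k| = [(2(k+1)² + 4(k+1) + 9)/(2k² + 4k + 9)] · 5/11 → 5/11.
The series converges when 5/11 · |w − 7| < 1, giving R = 11/5.
When w = 46/5, the k-th term does not approach 0; divergence by the term test.
When w = 24/5, the k-th term does not approach 0; divergence by the term test.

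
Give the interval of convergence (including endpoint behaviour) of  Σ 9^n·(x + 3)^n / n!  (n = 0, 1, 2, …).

(−∞, ∞)

Apply the ratio test: |a_{n+1}| / |a_n| = 9 · 1/(n+1), which tends to 0 as n → ∞.
The ratio tends to 0 regardless of x, hence R = ∞.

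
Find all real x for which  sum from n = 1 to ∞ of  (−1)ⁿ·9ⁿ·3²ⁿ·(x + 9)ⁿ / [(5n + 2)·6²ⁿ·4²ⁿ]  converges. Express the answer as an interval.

(-145/9, -17/9]

By the ratio test, |a_{n+1}/a_n| = [(5n + 2)/(5(n+1) + 2)] · 9·9/(36·16) → 9/64.
Hence the series converges for |x + 9| < 1/(9/64) = 64/9, so the radius of convergence is 64/9.
When x = -17/9, convergence follows from the alternating series test (terms decrease monotonically to 0).
At x = -145/9: comparison with the harmonic series Σ 1/n shows the series diverges.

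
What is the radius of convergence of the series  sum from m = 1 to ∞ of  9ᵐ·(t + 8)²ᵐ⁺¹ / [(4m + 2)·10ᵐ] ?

By the ratio test, |a_{m+1}/a_m| = [(4m + 2)/(4(m+1) + 2)] · 9/10 → 9/10.
Successive powers of (t + 8) differ by 2, so the series converges when |t + 8|² · 9/10 < 1, i.e. |t + 8| < √(10/9). So R = √10/3.

R = √10/3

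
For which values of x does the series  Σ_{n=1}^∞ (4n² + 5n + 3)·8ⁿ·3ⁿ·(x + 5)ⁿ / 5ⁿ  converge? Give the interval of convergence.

(-125/24, -115/24)

Ratio test: |a_{n+1}/a_n| = [(4(n+1)² + 5(n+1) + 3)/(4n² + 5n + 3)] · 8·3/5 → 24/5 as n → ∞.
Thus R = 1/(24/5) = 5/24.
When x = -115/24, the terms have absolute value of order n², which does not tend to 0, so the series diverges by the divergence test.
At x = -125/24: the terms have absolute value of order n², which does not tend to 0, so the series diverges by the divergence test.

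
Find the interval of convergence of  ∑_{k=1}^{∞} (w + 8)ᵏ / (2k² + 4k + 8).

[-9, -7]

By the ratio test, |a_{k+1}/a_k| = (2k² + 4k + 8)/(2(k+1)² + 4(k+1) + 8) → 1.
Convergence for |w + 8| < 1, so R = 1.
Endpoint w = -7: the series is dominated by a constant times Σ 1/k², which converges (p = 2 > 1).
At w = -9: absolute convergence follows by limit comparison with Σ 1/k².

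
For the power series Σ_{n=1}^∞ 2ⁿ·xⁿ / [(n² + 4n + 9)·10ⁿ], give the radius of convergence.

Ratio test: |a_{n+1}/a_n| = [(n² + 4n + 9)/((n+1)² + 4(n+1) + 9)] · 2/10 → 1/5 as n → ∞.
The series converges when 1/5 · |x| < 1, giving R = 5.

R = 5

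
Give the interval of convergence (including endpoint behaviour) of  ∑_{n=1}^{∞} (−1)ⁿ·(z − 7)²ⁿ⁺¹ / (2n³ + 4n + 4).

By the ratio test, |a_{n+1}/a_n| = (2n³ + 4n + 4)/(2(n+1)³ + 4(n+1) + 4) → 1.
Since the exponent of (z − 7) increases by 2 each term, convergence requires |z − 7|² < 1, hence R = 1.
When z = 8, the series is dominated by a constant times Σ 1/n³, which converges (p = 3 > 1).
Check z = 6: absolute convergence follows by limit comparison with Σ 1/n³.

[6, 8]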